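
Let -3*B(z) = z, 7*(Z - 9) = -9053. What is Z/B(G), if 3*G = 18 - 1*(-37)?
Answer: 16182/77 ≈ 210.16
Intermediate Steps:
G = 55/3 (G = (18 - 1*(-37))/3 = (18 + 37)/3 = (⅓)*55 = 55/3 ≈ 18.333)
Z = -8990/7 (Z = 9 + (⅐)*(-9053) = 9 - 9053/7 = -8990/7 ≈ -1284.3)
B(z) = -z/3
Z/B(G) = -8990/(7*((-⅓*55/3))) = -8990/(7*(-55/9)) = -8990/7*(-9/55) = 16182/77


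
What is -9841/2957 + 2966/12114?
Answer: -55221706/17910549 ≈ -3.0832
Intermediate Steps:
-9841/2957 + 2966/12114 = -9841*1/2957 + 2966*(1/12114) = -9841/2957 + 1483/6057 = -55221706/17910549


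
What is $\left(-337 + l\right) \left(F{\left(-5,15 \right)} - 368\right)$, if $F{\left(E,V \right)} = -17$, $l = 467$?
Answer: $-50050$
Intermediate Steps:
$\left(-337 + l\right) \left(F{\left(-5,15 \right)} - 368\right) = \left(-337 + 467\right) \left(-17 - 368\right) = 130 \left(-385\right) = -50050$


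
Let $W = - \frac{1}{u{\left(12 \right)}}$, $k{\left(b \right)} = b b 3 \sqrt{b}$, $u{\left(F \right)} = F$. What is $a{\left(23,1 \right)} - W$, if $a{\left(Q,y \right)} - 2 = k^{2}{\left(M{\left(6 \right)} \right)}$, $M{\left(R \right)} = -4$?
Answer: $- \frac{110567}{12} \approx -9213.9$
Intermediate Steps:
$k{\left(b \right)} = 3 b^{\frac{5}{2}}$ ($k{\left(b \right)} = b^{2} \cdot 3 \sqrt{b} = 3 b^{2} \sqrt{b} = 3 b^{\frac{5}{2}}$)
$a{\left(Q,y \right)} = -9214$ ($a{\left(Q,y \right)} = 2 + \left(3 \left(-4\right)^{\frac{5}{2}}\right)^{2} = 2 + \left(3 \cdot 32 i\right)^{2} = 2 + \left(96 i\right)^{2} = 2 - 9216 = -9214$)
$W = - \frac{1}{12} \approx -0.083333$
$a{\left(23,1 \right)} - W = -9214 - - \frac{1}{12} = -9214 + \frac{1}{12} = - \frac{110567}{12}$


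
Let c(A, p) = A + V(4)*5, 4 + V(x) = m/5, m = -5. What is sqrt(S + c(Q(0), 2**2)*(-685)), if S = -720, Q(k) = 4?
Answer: sqrt(13665) ≈ 116.90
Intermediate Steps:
V(x) = -5 (V(x) = -4 - 5/5 = -4 - 5*1/5 = -4 - 1 = -5)
c(A, p) = -25 + A (c(A, p) = A - 5*5 = A - 25 = -25 + A)
sqrt(S + c(Q(0), 2**2)*(-685)) = sqrt(-720 + (-25 + 4)*(-685)) = sqrt(-720 - 21*(-685)) = sqrt(-720 + 14385) = sqrt(13665)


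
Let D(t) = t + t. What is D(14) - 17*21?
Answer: -329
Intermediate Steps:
D(t) = 2*t
D(14) - 17*21 = 2*14 - 17*21 = 28 - 357 = -329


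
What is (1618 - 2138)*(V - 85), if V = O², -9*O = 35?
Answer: 2943200/81 ≈ 36336.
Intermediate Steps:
O = -35/9 (O = -⅑*35 = -35/9 ≈ -3.8889)
V = 1225/81 (V = (-35/9)² = 1225/81 ≈ 15.123)
(1618 - 2138)*(V - 85) = (1618 - 2138)*(1225/81 - 85) = -520*(-5660/81) = 2943200/81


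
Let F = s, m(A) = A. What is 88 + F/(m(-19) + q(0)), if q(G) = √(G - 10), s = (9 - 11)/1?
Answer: 32686/371 + 2*I*√10/371 ≈ 88.102 + 0.017047*I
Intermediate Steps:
s = -2 (s = -2*1 = -2)
q(G) = √(-10 + G)
F = -2
88 + F/(m(-19) + q(0)) = 88 - 2/(-19 + √(-10 + 0)) = 88 - 2/(-19 + √(-10)) = 88 - 2/(-19 + I*√10)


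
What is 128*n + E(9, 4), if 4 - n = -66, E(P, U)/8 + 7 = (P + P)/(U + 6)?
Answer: 44592/5 ≈ 8918.4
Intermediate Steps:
E(P, U) = -56 + 16*P/(6 + U) (E(P, U) = -56 + 8*((P + P)/(U + 6)) = -56 + 8*((2*P)/(6 + U)) = -56 + 8*(2*P/(6 + U)) = -56 + 16*P/(6 + U))
n = 70 (n = 4 - 1*(-66) = 4 + 66 = 70)
128*n + E(9, 4) = 128*70 + 8*(-42 - 7*4 + 2*9)/(6 + 4) = 8960 + 8*(-42 - 28 + 18)/10 = 8960 + 8*(⅒)*(-52) = 8960 - 208/5 = 44592/5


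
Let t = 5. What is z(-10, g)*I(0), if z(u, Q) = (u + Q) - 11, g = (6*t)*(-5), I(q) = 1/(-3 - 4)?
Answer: 171/7 ≈ 24.429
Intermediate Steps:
I(q) = -⅐ (I(q) = 1/(-7) = -⅐)
g = -150 (g = (6*5)*(-5) = 30*(-5) = -150)
z(u, Q) = -11 + Q + u (z(u, Q) = (Q + u) - 11 = -11 + Q + u)
z(-10, g)*I(0) = (-11 - 150 - 10)*(-⅐) = -171*(-⅐) = 171/7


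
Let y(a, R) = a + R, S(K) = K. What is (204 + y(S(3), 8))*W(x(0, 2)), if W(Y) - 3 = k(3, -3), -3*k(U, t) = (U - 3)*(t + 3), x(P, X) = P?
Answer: 645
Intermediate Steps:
k(U, t) = -(-3 + U)*(3 + t)/3 (k(U, t) = -(U - 3)*(t + 3)/3 = -(-3 + U)*(3 + t)/3)
W(Y) = 3 (W(Y) = 3 + (3 - 3 - 1*3 - ⅓*3*(-3)) = 3 + (3 - 3 - 3 + 3) = 3 + 0 = 3)
y(a, R) = R + a
(204 + y(S(3), 8))*W(x(0, 2)) = (204 + (8 + 3))*3 = (204 + 11)*3 = 215*3 = 645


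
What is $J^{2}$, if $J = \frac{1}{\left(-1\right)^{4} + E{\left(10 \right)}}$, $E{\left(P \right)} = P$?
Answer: $\frac{1}{121} \approx 0.0082645$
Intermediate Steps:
$J = \frac{1}{11}$ ($J = \frac{1}{\left(-1\right)^{4} + 10} = \frac{1}{1 + 10} = \frac{1}{11} \approx 0.090909$)
$J^{2} = \left(\frac{1}{11}\right)^{2} = \frac{1}{121}$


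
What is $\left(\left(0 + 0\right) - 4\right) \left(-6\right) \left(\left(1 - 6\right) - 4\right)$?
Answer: $-216$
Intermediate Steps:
$\left(\left(0 + 0\right) - 4\right) \left(-6\right) \left(\left(1 - 6\right) - 4\right) = \left(0 - 4\right) \left(-6\right) \left(\left(1 - 6\right) - 4\right) = \left(-4\right) \left(-6\right) \left(-5 - 4\right) = 24 \left(-9\right) = -216$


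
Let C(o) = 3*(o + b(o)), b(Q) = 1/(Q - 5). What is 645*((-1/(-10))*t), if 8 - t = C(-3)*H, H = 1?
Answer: 17931/16 ≈ 1120.7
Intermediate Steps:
b(Q) = 1/(-5 + Q)
C(o) = 3*o + 3/(-5 + o) (C(o) = 3*(o + 1/(-5 + o)) = 3*o + 3/(-5 + o))
t = 139/8 (t = 8 - 3*(1 - 3*(-5 - 3))/(-5 - 3) = 8 - 3*(1 - 3*(-8))/(-8) = 8 - 3*(-⅛)*(1 + 24) = 8 - 3*(-⅛)*25 = 8 - (-75)/8 = 8 - 1*(-75/8) = 8 + 75/8 = 139/8 ≈ 17.375)
645*((-1/(-10))*t) = 645*(-1/(-10)*(139/8)) = 645*(-1*(-⅒)*(139/8)) = 645*((⅒)*(139/8)) = 645*(139/80) = 17931/16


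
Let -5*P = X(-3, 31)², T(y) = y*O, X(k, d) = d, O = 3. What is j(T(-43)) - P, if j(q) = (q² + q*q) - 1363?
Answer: 160556/5 ≈ 32111.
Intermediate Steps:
T(y) = 3*y (T(y) = y*3 = 3*y)
j(q) = -1363 + 2*q² (j(q) = (q² + q²) - 1363 = 2*q² - 1363 = -1363 + 2*q²)
P = -961/5 (P = -⅕*31² = -⅕*961 = -961/5 ≈ -192.20)
j(T(-43)) - P = (-1363 + 2*(3*(-43))²) - 1*(-961/5) = (-1363 + 2*(-129)²) + 961/5 = (-1363 + 2*16641) + 961/5 = (-1363 + 33282) + 961/5 = 31919 + 961/5 = 160556/5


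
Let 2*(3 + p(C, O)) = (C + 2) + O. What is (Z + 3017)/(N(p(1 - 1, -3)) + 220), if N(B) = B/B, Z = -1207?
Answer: 1810/221 ≈ 8.1900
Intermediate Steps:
p(C, O) = -2 + C/2 + O/2 (p(C, O) = -3 + ((C + 2) + O)/2 = -3 + ((2 + C) + O)/2 = -3 + (2 + C + O)/2 = -3 + (1 + C/2 + O/2) = -2 + C/2 + O/2)
N(B) = 1
(Z + 3017)/(N(p(1 - 1, -3)) + 220) = (-1207 + 3017)/(1 + 220) = 1810/221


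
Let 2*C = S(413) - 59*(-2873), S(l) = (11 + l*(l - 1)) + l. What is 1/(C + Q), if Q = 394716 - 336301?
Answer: 2/456917 ≈ 4.3772e-6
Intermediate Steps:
S(l) = 11 + l + l*(-1 + l) (S(l) = (11 + l*(-1 + l)) + l = 11 + l + l*(-1 + l))
Q = 58415
C = 340087/2 (C = ((11 + 413**2) - 59*(-2873))/2 = ((11 + 170569) - 1*(-169507))/2 = (170580 + 169507)/2 = (1/2)*340087 = 340087/2 ≈ 1.7004e+5)
1/(C + Q) = 1/(340087/2 + 58415) = 1/(456917/2) = 2/456917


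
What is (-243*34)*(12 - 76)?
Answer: 528768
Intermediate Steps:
(-243*34)*(12 - 76) = -81*102*(-64) = -8262*(-64) = 528768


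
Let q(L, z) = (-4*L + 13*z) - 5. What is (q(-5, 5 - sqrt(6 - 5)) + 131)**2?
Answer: 39204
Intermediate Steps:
q(L, z) = -5 - 4*L + 13*z
(q(-5, 5 - sqrt(6 - 5)) + 131)**2 = ((-5 - 4*(-5) + 13*(5 - sqrt(6 - 5))) + 131)**2 = ((-5 + 20 + 13*(5 - sqrt(1))) + 131)**2 = ((-5 + 20 + 13*(5 - 1*1)) + 131)**2 = ((-5 + 20 + 13*(5 - 1)) + 131)**2 = ((-5 + 20 + 13*4) + 131)**2 = ((-5 + 20 + 52) + 131)**2 = (67 + 131)**2 = 198**2 = 39204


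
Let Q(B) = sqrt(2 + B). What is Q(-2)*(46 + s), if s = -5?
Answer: 0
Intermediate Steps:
Q(-2)*(46 + s) = sqrt(2 - 2)*(46 - 5) = sqrt(0)*41 = 0*41 = 0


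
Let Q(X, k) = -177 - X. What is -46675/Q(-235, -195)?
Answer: -46675/58 ≈ -804.74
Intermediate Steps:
-46675/Q(-235, -195) = -46675/(-177 - 1*(-235)) = -46675/(-177 + 235) = -46675/58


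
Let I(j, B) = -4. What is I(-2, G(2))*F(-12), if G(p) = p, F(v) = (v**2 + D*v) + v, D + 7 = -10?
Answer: -1344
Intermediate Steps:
D = -17 (D = -7 - 10 = -17)
F(v) = v**2 - 16*v (F(v) = (v**2 - 17*v) + v = v**2 - 16*v)
I(-2, G(2))*F(-12) = -(-48)*(-16 - 12) = -(-48)*(-28) = -4*336 = -1344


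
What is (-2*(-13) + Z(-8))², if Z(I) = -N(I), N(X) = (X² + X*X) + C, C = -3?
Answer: 9801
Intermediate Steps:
N(X) = -3 + 2*X² (N(X) = (X² + X*X) - 3 = (X² + X²) - 3 = 2*X² - 3 = -3 + 2*X²)
Z(I) = 3 - 2*I² (Z(I) = -(-3 + 2*I²) = 3 - 2*I²)
(-2*(-13) + Z(-8))² = (-2*(-13) + (3 - 2*(-8)²))² = (26 + (3 - 2*64))² = (26 + (3 - 128))² = (26 - 125)² = (-99)² = 9801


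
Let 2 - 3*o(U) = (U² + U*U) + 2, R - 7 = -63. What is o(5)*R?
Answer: 2800/3 ≈ 933.33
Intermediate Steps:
R = -56 (R = 7 - 63 = -56)
o(U) = -2*U²/3 (o(U) = ⅔ - ((U² + U*U) + 2)/3 = ⅔ - ((U² + U²) + 2)/3 = ⅔ - (2*U² + 2)/3 = ⅔ - (2 + 2*U²)/3 = ⅔ + (-⅔ - 2*U²/3) = -2*U²/3)
o(5)*R = -⅔*5²*(-56) = -⅔*25*(-56) = -50/3*(-56) = 2800/3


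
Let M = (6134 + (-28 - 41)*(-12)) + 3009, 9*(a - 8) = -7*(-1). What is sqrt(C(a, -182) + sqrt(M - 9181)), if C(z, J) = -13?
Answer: sqrt(-13 + sqrt(790)) ≈ 3.8868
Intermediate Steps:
a = 79/9 (a = 8 + (-7*(-1))/9 = 8 + (1/9)*7 = 8 + 7/9 = 79/9 ≈ 8.7778)
M = 9971 (M = (6134 - 69*(-12)) + 3009 = (6134 + 828) + 3009 = 6962 + 3009 = 9971)
sqrt(C(a, -182) + sqrt(M - 9181)) = sqrt(-13 + sqrt(9971 - 9181)) = sqrt(-13 + sqrt(790))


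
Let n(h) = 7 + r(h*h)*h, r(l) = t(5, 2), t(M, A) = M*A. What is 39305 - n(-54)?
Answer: 39838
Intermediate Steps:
t(M, A) = A*M
r(l) = 10 (r(l) = 2*5 = 10)
n(h) = 7 + 10*h
39305 - n(-54) = 39305 - (7 + 10*(-54)) = 39305 - (7 - 540) = 39305 - 1*(-533) = 39305 + 533 = 39838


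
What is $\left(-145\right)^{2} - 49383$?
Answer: $-28358$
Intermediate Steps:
$\left(-145\right)^{2} - 49383 = 21025 - 49383 = -28358$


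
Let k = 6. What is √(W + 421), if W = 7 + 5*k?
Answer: √458 ≈ 21.401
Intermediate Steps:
W = 37 (W = 7 + 5*6 = 7 + 30 = 37)
√(W + 421) = √(37 + 421) = √458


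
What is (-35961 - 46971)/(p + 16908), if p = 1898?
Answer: -41466/9403 ≈ -4.4099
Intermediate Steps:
(-35961 - 46971)/(p + 16908) = (-35961 - 46971)/(1898 + 16908) = -82932/18806 = -82932*1/18806 = -41466/9403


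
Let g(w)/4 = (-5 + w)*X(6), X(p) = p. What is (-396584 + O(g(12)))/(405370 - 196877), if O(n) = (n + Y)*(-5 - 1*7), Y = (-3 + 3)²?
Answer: -398600/208493 ≈ -1.9118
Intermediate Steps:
Y = 0 (Y = 0² = 0)
g(w) = -120 + 24*w (g(w) = 4*((-5 + w)*6) = 4*(-30 + 6*w) = -120 + 24*w)
O(n) = -12*n (O(n) = (n + 0)*(-5 - 1*7) = n*(-5 - 7) = n*(-12) = -12*n)
(-396584 + O(g(12)))/(405370 - 196877) = (-396584 - 12*(-120 + 24*12))/(405370 - 196877) = (-396584 - 12*(-120 + 288))/208493 = (-396584 - 12*168)*(1/208493) = (-396584 - 2016)*(1/208493) = -398600*1/208493 = -398600/208493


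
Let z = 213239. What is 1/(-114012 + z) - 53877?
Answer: -5346053078/99227 ≈ -53877.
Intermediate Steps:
1/(-114012 + z) - 53877 = 1/(-114012 + 213239) - 53877 = 1/99227 - 53877 = -5346053078/99227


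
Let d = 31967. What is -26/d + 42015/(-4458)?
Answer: -34441267/3654074 ≈ -9.4254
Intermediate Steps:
-26/d + 42015/(-4458) = -26/31967 + 42015/(-4458) = -26*1/31967 + 42015*(-1/4458) = -2/2459 - 14005/1486 = -34441267/3654074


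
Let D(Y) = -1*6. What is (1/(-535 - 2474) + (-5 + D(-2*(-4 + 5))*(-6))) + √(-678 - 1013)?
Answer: 93278/3009 + I*√1691 ≈ 31.0 + 41.122*I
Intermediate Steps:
D(Y) = -6
(1/(-535 - 2474) + (-5 + D(-2*(-4 + 5))*(-6))) + √(-678 - 1013) = (1/(-535 - 2474) + (-5 - 6*(-6))) + √(-678 - 1013) = (1/(-3009) + (-5 + 36)) + √(-1691) = (-1/3009 + 31) + I*√1691 = 93278/3009 + I*√1691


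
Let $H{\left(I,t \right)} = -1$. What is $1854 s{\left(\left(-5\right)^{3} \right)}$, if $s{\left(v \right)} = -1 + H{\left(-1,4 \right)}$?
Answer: $-3708$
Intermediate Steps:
$s{\left(v \right)} = -2$ ($s{\left(v \right)} = -1 - 1 = -2$)
$1854 s{\left(\left(-5\right)^{3} \right)} = 1854 \left(-2\right) = -3708$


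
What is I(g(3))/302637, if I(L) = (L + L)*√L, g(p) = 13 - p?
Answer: 20*√10/302637 ≈ 0.00020898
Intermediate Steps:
I(L) = 2*L^(3/2) (I(L) = (2*L)*√L = 2*L^(3/2))
I(g(3))/302637 = (2*(13 - 1*3)^(3/2))/302637 = (2*(13 - 3)^(3/2))*(1/302637) = (2*10^(3/2))*(1/302637) = (2*(10*√10))*(1/302637) = (20*√10)*(1/302637) = 20*√10/302637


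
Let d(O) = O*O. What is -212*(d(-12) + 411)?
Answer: -117660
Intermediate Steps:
d(O) = O**2
-212*(d(-12) + 411) = -212*((-12)**2 + 411) = -212*(144 + 411) = -212*555 = -117660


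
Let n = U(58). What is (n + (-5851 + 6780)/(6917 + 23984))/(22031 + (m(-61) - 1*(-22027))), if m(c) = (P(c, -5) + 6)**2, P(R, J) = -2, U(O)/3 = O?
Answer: 5377703/1361930674 ≈ 0.0039486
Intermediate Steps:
U(O) = 3*O
n = 174 (n = 3*58 = 174)
m(c) = 16 (m(c) = (-2 + 6)**2 = 4**2 = 16)
(n + (-5851 + 6780)/(6917 + 23984))/(22031 + (m(-61) - 1*(-22027))) = (174 + (-5851 + 6780)/(6917 + 23984))/(22031 + (16 - 1*(-22027))) = (174 + 929/30901)/(22031 + (16 + 22027)) = (174 + 929*(1/30901))/(22031 + 22043) = (174 + 929/30901)/44074 = (5377703/30901)*(1/44074) = 5377703/1361930674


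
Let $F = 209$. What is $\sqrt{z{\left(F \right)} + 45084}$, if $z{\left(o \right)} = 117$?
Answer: $\sqrt{45201} \approx 212.61$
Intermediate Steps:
$\sqrt{z{\left(F \right)} + 45084} = \sqrt{117 + 45084} = \sqrt{45201}$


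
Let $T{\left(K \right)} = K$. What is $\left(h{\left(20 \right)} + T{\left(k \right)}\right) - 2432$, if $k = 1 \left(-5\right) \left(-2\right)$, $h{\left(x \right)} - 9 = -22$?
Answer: $-2435$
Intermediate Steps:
$h{\left(x \right)} = -13$ ($h{\left(x \right)} = 9 - 22 = -13$)
$k = 10$ ($k = \left(-5\right) \left(-2\right) = 10$)
$\left(h{\left(20 \right)} + T{\left(k \right)}\right) - 2432 = \left(-13 + 10\right) - 2432 = -3 - 2432 = -2435$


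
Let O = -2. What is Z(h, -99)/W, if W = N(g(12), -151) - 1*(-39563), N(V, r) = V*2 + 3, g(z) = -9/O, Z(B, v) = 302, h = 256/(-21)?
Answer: 302/39575 ≈ 0.0076311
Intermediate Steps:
h = -256/21 (h = 256*(-1/21) = -256/21 ≈ -12.190)
g(z) = 9/2 (g(z) = -9/(-2) = -9*(-1/2) = 9/2)
N(V, r) = 3 + 2*V (N(V, r) = 2*V + 3 = 3 + 2*V)
W = 39575 (W = (3 + 2*(9/2)) - 1*(-39563) = (3 + 9) + 39563 = 12 + 39563 = 39575)
Z(h, -99)/W = 302/39575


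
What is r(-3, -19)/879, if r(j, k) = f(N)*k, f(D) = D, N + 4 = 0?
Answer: 76/879 ≈ 0.086462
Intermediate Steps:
N = -4 (N = -4 + 0 = -4)
r(j, k) = -4*k
r(-3, -19)/879 = -4*(-19)/879 = 76*(1/879) = 76/879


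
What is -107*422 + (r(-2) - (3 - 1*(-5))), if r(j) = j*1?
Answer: -45164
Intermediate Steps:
r(j) = j
-107*422 + (r(-2) - (3 - 1*(-5))) = -107*422 + (-2 - (3 - 1*(-5))) = -45154 + (-2 - (3 + 5)) = -45154 + (-2 - 1*8) = -45154 + (-2 - 8) = -45154 - 10 = -45164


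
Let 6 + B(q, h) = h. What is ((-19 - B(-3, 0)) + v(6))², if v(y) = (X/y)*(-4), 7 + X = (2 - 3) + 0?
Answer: 529/9 ≈ 58.778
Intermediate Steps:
X = -8 (X = -7 + ((2 - 3) + 0) = -7 + (-1 + 0) = -7 - 1 = -8)
B(q, h) = -6 + h
v(y) = 32/y (v(y) = -8/y*(-4) = 32/y)
((-19 - B(-3, 0)) + v(6))² = ((-19 - (-6 + 0)) + 32/6)² = ((-19 - 1*(-6)) + 32*(⅙))² = ((-19 + 6) + 16/3)² = (-13 + 16/3)² = (-23/3)² = 529/9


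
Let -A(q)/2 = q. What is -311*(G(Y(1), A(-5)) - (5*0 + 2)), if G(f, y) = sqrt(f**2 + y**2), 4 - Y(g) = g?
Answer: 622 - 311*sqrt(109) ≈ -2624.9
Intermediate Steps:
A(q) = -2*q
Y(g) = 4 - g
-311*(G(Y(1), A(-5)) - (5*0 + 2)) = -311*(sqrt((4 - 1*1)**2 + (-2*(-5))**2) - (5*0 + 2)) = -311*(sqrt((4 - 1)**2 + 10**2) - (0 + 2)) = -311*(sqrt(3**2 + 100) - 1*2) = -311*(sqrt(9 + 100) - 2) = -311*(sqrt(109) - 2) = -311*(-2 + sqrt(109)) = 622 - 311*sqrt(109)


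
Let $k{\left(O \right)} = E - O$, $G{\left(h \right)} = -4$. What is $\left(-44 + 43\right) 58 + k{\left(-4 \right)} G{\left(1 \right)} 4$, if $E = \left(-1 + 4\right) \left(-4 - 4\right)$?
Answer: $262$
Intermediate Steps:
$E = -24$ ($E = 3 \left(-8\right) = -24$)
$k{\left(O \right)} = -24 - O$
$\left(-44 + 43\right) 58 + k{\left(-4 \right)} G{\left(1 \right)} 4 = \left(-44 + 43\right) 58 + \left(-24 - -4\right) \left(-4\right) 4 = \left(-1\right) 58 + \left(-24 + 4\right) \left(-4\right) 4 = -58 + \left(-20\right) \left(-4\right) 4 = -58 + 80 \cdot 4 = -58 + 320 = 262$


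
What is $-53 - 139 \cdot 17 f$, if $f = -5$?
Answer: $11762$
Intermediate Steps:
$-53 - 139 \cdot 17 f = -53 - 139 \cdot 17 \left(-5\right) = -53 - -11815 = -53 + 11815 = 11762$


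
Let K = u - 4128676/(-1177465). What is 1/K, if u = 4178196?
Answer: 1177465/4919683681816 ≈ 2.3934e-7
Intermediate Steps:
K = 4919683681816/1177465 (K = 4178196 - 4128676/(-1177465) = 4178196 - 4128676*(-1/1177465) = 4178196 + 4128676/1177465 = 4919683681816/1177465 ≈ 4.1782e+6)
1/K = 1/(4919683681816/1177465) = 1177465/4919683681816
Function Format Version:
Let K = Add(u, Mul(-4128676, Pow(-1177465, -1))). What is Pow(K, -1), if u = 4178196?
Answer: Rational(1177465, 4919683681816) ≈ 2.3934e-7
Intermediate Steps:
K = Rational(4919683681816, 1177465) (K = Add(4178196, Mul(-4128676, Pow(-1177465, -1))) = Add(4178196, Mul(-4128676, Rational(-1, 1177465))) = Add(4178196, Rational(4128676, 1177465)) = Rational(4919683681816, 1177465) ≈ 4.1782e+6)
Pow(K, -1) = Pow(Rational(4919683681816, 1177465), -1) = Rational(1177465, 4919683681816)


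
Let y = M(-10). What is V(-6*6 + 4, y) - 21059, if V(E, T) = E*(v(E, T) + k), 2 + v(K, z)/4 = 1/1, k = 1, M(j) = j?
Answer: -20963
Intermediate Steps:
v(K, z) = -4 (v(K, z) = -8 + 4/1 = -8 + 4*1 = -8 + 4 = -4)
y = -10
V(E, T) = -3*E (V(E, T) = E*(-4 + 1) = E*(-3) = -3*E)
V(-6*6 + 4, y) - 21059 = -3*(-6*6 + 4) - 21059 = -3*(-36 + 4) - 21059 = -3*(-32) - 21059 = 96 - 21059 = -20963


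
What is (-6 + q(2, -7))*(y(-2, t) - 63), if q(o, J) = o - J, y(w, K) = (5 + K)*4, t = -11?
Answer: -261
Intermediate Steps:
y(w, K) = 20 + 4*K
(-6 + q(2, -7))*(y(-2, t) - 63) = (-6 + (2 - 1*(-7)))*((20 + 4*(-11)) - 63) = (-6 + (2 + 7))*((20 - 44) - 63) = (-6 + 9)*(-24 - 63) = 3*(-87) = -261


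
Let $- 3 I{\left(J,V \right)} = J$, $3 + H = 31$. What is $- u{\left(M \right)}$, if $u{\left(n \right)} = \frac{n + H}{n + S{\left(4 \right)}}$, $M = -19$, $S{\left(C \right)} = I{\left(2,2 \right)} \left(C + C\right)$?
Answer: $\frac{27}{73} \approx 0.36986$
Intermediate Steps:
$H = 28$ ($H = -3 + 31 = 28$)
$I{\left(J,V \right)} = - \frac{J}{3}$
$S{\left(C \right)} = - \frac{4 C}{3}$ ($S{\left(C \right)} = \left(- \frac{1}{3}\right) 2 \left(C + C\right) = - \frac{2 \cdot 2 C}{3} = - \frac{4 C}{3}$)
$u{\left(n \right)} = \frac{28 + n}{- \frac{16}{3} + n}$ ($u{\left(n \right)} = \frac{n + 28}{n - \frac{16}{3}} = \frac{28 + n}{n - \frac{16}{3}} = \frac{28 + n}{- \frac{16}{3} + n}$)
$- u{\left(M \right)} = - \frac{3 \left(28 - 19\right)}{-16 + 3 \left(-19\right)} = - \frac{3 \cdot 9}{-16 - 57} = - \frac{3 \cdot 9}{-73} = - \frac{3 \left(-1\right) 9}{73} = \left(-1\right) \left(- \frac{27}{73}\right) = \frac{27}{73}$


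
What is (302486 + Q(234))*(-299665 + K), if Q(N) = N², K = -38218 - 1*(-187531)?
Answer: -53712049184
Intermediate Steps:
K = 149313 (K = -38218 + 187531 = 149313)
(302486 + Q(234))*(-299665 + K) = (302486 + 234²)*(-299665 + 149313) = (302486 + 54756)*(-150352) = 357242*(-150352) = -53712049184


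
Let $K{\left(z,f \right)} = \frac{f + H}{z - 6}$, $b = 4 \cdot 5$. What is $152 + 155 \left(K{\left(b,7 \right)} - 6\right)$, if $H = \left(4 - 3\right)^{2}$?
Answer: $- \frac{4826}{7} \approx -689.43$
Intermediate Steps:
$b = 20$
$H = 1$ ($H = 1^{2} = 1$)
$K{\left(z,f \right)} = \frac{1 + f}{-6 + z}$ ($K{\left(z,f \right)} = \frac{f + 1}{z - 6} = \frac{1 + f}{-6 + z}$)
$152 + 155 \left(K{\left(b,7 \right)} - 6\right) = 152 + 155 \left(\frac{1 + 7}{-6 + 20} - 6\right) = 152 + 155 \left(\frac{1}{14} \cdot 8 - 6\right) = 152 + 155 \left(\frac{4}{7} - 6\right) = 152 + 155 \left(- \frac{38}{7}\right) = 152 - \frac{5890}{7} = - \frac{4826}{7}$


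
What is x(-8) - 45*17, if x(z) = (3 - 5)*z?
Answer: -749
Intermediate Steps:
x(z) = -2*z
x(-8) - 45*17 = -2*(-8) - 45*17 = 16 - 765 = -749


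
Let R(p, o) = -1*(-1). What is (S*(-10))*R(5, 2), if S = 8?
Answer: -80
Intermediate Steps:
R(p, o) = 1
(S*(-10))*R(5, 2) = (8*(-10))*1 = -80*1 = -80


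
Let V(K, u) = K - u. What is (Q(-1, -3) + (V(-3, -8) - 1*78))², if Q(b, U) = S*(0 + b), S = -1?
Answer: 5184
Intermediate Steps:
Q(b, U) = -b (Q(b, U) = -(0 + b) = -b)
(Q(-1, -3) + (V(-3, -8) - 1*78))² = (-1*(-1) + ((-3 - 1*(-8)) - 1*78))² = (1 + ((-3 + 8) - 78))² = (1 + (5 - 78))² = (1 - 73)² = (-72)² = 5184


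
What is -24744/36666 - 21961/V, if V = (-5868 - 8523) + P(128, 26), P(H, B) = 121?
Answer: 75354191/87203970 ≈ 0.86411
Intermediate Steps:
V = -14270 (V = (-5868 - 8523) + 121 = -14391 + 121 = -14270)
-24744/36666 - 21961/V = -24744/36666 - 21961/(-14270) = -24744*1/36666 - 21961*(-1/14270) = -4124/6111 + 21961/14270 = 75354191/87203970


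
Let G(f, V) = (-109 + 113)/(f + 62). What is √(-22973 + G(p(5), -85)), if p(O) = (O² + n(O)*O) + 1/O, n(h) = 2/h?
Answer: I*√1142422087/223 ≈ 151.57*I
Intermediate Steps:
p(O) = 2 + 1/O + O² (p(O) = (O² + (2/O)*O) + 1/O = (O² + 2) + 1/O = (2 + O²) + 1/O = 2 + 1/O + O²)
G(f, V) = 4/(62 + f)
√(-22973 + G(p(5), -85)) = √(-22973 + 4/(62 + (2 + 1/5 + 5²))) = √(-22973 + 4/(62 + (2 + ⅕ + 25))) = √(-22973 + 4/(62 + 136/5)) = √(-22973 + 4/(446/5)) = √(-22973 + 4*(5/446)) = √(-22973 + 10/223) = √(-5122969/223) = I*√1142422087/223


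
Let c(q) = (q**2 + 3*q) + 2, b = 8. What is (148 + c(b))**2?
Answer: 56644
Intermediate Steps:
c(q) = 2 + q**2 + 3*q
(148 + c(b))**2 = (148 + (2 + 8**2 + 3*8))**2 = (148 + (2 + 64 + 24))**2 = (148 + 90)**2 = 238**2 = 56644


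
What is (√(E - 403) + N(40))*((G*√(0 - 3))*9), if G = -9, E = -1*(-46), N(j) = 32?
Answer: 243*√119 - 2592*I*√3 ≈ 2650.8 - 4489.5*I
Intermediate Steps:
E = 46
(√(E - 403) + N(40))*((G*√(0 - 3))*9) = (√(46 - 403) + 32)*(-9*√(0 - 3)*9) = (√(-357) + 32)*(-9*I*√3*9) = (I*√357 + 32)*(-9*I*√3*9) = (32 + I*√357)*(-9*I*√3*9) = (32 + I*√357)*(-81*I*√3) = -81*I*√3*(32 + I*√357)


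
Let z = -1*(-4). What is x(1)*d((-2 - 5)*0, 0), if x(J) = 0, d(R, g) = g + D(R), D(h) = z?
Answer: 0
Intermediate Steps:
z = 4
D(h) = 4
d(R, g) = 4 + g (d(R, g) = g + 4 = 4 + g)
x(1)*d((-2 - 5)*0, 0) = 0*(4 + 0) = 0*4 = 0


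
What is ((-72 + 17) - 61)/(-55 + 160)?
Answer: -116/105 ≈ -1.1048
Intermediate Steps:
((-72 + 17) - 61)/(-55 + 160) = (-55 - 61)/105 = -116*1/105 = -116/105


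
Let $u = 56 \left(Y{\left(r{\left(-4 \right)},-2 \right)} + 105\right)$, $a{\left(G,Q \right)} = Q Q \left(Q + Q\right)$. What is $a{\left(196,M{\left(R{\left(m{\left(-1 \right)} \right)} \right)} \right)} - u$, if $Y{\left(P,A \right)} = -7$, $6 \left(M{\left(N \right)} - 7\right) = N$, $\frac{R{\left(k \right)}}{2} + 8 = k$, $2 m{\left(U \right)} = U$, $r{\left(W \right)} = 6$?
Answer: $- \frac{577079}{108} \approx -5343.3$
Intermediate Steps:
$m{\left(U \right)} = \frac{U}{2}$
$R{\left(k \right)} = -16 + 2 k$
$M{\left(N \right)} = 7 + \frac{N}{6}$
$a{\left(G,Q \right)} = 2 Q^{3}$ ($a{\left(G,Q \right)} = Q^{2} \cdot 2 Q = 2 Q^{3}$)
$u = 5488$ ($u = 56 \left(-7 + 105\right) = 56 \cdot 98 = 5488$)
$a{\left(196,M{\left(R{\left(m{\left(-1 \right)} \right)} \right)} \right)} - u = 2 \left(7 + \frac{-16 + 2 \cdot \frac{1}{2} \left(-1\right)}{6}\right)^{3} - 5488 = 2 \left(7 + \frac{-16 + 2 \left(- \frac{1}{2}\right)}{6}\right)^{3} - 5488 = 2 \left(7 + \frac{-16 - 1}{6}\right)^{3} - 5488 = 2 \left(7 + \frac{1}{6} \left(-17\right)\right)^{3} - 5488 = 2 \left(7 - \frac{17}{6}\right)^{3} - 5488 = 2 \left(\frac{25}{6}\right)^{3} - 5488 = 2 \cdot \frac{15625}{216} - 5488 = \frac{15625}{108} - 5488 = - \frac{577079}{108}$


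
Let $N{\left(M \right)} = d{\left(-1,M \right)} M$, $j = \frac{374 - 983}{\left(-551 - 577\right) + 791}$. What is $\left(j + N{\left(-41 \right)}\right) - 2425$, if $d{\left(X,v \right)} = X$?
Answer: $- \frac{802799}{337} \approx -2382.2$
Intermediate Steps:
$j = \frac{609}{337}$ ($j = - \frac{609}{\left(-551 - 577\right) + 791} = - \frac{609}{-1128 + 791} = - \frac{609}{-337} = \left(-609\right) \left(- \frac{1}{337}\right) = \frac{609}{337} \approx 1.8071$)
$N{\left(M \right)} = - M$
$\left(j + N{\left(-41 \right)}\right) - 2425 = \left(\frac{609}{337} - -41\right) - 2425 = \left(\frac{609}{337} + 41\right) - 2425 = \frac{14426}{337} - 2425 = - \frac{802799}{337}$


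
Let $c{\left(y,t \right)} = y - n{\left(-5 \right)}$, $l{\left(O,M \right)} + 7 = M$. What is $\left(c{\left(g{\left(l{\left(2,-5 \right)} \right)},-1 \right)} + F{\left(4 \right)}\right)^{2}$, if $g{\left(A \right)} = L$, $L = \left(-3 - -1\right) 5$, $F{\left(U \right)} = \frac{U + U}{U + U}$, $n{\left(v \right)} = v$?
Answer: $16$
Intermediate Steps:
$l{\left(O,M \right)} = -7 + M$
$F{\left(U \right)} = 1$ ($F{\left(U \right)} = \frac{2 U}{2 U} = 2 U \frac{1}{2 U} = 1$)
$L = -10$ ($L = \left(-3 + 1\right) 5 = \left(-2\right) 5 = -10$)
$g{\left(A \right)} = -10$
$c{\left(y,t \right)} = 5 + y$ ($c{\left(y,t \right)} = y - -5 = y + 5 = 5 + y$)
$\left(c{\left(g{\left(l{\left(2,-5 \right)} \right)},-1 \right)} + F{\left(4 \right)}\right)^{2} = \left(\left(5 - 10\right) + 1\right)^{2} = \left(-5 + 1\right)^{2} = \left(-4\right)^{2} = 16$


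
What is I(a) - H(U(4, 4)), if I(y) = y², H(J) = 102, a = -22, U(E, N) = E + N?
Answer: 382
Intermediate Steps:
I(a) - H(U(4, 4)) = (-22)² - 1*102 = 484 - 102 = 382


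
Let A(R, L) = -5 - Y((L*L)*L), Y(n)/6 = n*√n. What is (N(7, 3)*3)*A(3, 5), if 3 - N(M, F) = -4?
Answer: -105 - 78750*√5 ≈ -1.7620e+5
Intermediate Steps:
Y(n) = 6*n^(3/2) (Y(n) = 6*(n*√n) = 6*n^(3/2))
A(R, L) = -5 - 6*(L³)^(3/2) (A(R, L) = -5 - 6*((L*L)*L)^(3/2) = -5 - 6*(L²*L)^(3/2) = -5 - 6*(L³)^(3/2))
N(M, F) = 7 (N(M, F) = 3 - 1*(-4) = 3 + 4 = 7)
(N(7, 3)*3)*A(3, 5) = (7*3)*(-5 - 6*625*√5) = 21*(-5 - 3750*√5) = -105 - 78750*√5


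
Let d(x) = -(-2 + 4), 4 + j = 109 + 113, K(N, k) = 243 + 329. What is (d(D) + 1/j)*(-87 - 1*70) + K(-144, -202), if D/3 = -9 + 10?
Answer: 192991/218 ≈ 885.28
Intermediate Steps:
D = 3 (D = 3*(-9 + 10) = 3*1 = 3)
K(N, k) = 572
j = 218 (j = -4 + (109 + 113) = -4 + 222 = 218)
d(x) = -2 (d(x) = -1*2 = -2)
(d(D) + 1/j)*(-87 - 1*70) + K(-144, -202) = (-2 + 1/218)*(-87 - 1*70) + 572 = (-2 + 1/218)*(-87 - 70) + 572 = -435/218*(-157) + 572 = 68295/218 + 572 = 192991/218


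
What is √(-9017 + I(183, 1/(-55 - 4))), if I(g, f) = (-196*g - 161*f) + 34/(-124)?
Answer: I*√600571723958/3658 ≈ 211.85*I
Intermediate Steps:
I(g, f) = -17/62 - 196*g - 161*f (I(g, f) = (-196*g - 161*f) + 34*(-1/124) = (-196*g - 161*f) - 17/62 = -17/62 - 196*g - 161*f)
√(-9017 + I(183, 1/(-55 - 4))) = √(-9017 + (-17/62 - 196*183 - 161/(-55 - 4))) = √(-9017 + (-17/62 - 35868 - 161/(-59))) = √(-9017 + (-17/62 - 35868 - 161*(-1/59))) = √(-9017 + (-17/62 - 35868 + 161/59)) = √(-9017 - 131196165/3658) = √(-164180351/3658) = I*√600571723958/3658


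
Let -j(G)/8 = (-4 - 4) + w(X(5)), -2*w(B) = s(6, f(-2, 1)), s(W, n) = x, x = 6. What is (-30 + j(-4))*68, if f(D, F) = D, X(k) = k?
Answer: 3944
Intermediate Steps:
s(W, n) = 6
w(B) = -3 (w(B) = -1/2*6 = -3)
j(G) = 88 (j(G) = -8*((-4 - 4) - 3) = -8*(-8 - 3) = -8*(-11) = 88)
(-30 + j(-4))*68 = (-30 + 88)*68 = 58*68 = 3944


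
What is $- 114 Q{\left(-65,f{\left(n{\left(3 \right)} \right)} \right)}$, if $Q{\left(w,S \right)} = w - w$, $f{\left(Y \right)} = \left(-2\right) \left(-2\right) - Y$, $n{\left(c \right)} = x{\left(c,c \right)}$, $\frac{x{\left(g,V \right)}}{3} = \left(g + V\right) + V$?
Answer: $0$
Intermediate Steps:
$x{\left(g,V \right)} = 3 g + 6 V$ ($x{\left(g,V \right)} = 3 \left(\left(g + V\right) + V\right) = 3 \left(\left(V + g\right) + V\right) = 3 \left(g + 2 V\right) = 3 g + 6 V$)
$n{\left(c \right)} = 9 c$ ($n{\left(c \right)} = 3 c + 6 c = 9 c$)
$f{\left(Y \right)} = 4 - Y$
$Q{\left(w,S \right)} = 0$
$- 114 Q{\left(-65,f{\left(n{\left(3 \right)} \right)} \right)} = \left(-114\right) 0 = 0$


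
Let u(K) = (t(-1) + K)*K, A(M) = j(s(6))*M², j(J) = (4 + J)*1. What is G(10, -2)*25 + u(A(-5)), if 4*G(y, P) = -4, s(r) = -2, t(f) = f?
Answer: 2425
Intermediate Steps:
G(y, P) = -1 (G(y, P) = (¼)*(-4) = -1)
j(J) = 4 + J
A(M) = 2*M² (A(M) = (4 - 2)*M² = 2*M²)
u(K) = K*(-1 + K) (u(K) = (-1 + K)*K = K*(-1 + K))
G(10, -2)*25 + u(A(-5)) = -1*25 + (2*(-5)²)*(-1 + 2*(-5)²) = -25 + (2*25)*(-1 + 2*25) = -25 + 50*(-1 + 50) = -25 + 50*49 = -25 + 2450 = 2425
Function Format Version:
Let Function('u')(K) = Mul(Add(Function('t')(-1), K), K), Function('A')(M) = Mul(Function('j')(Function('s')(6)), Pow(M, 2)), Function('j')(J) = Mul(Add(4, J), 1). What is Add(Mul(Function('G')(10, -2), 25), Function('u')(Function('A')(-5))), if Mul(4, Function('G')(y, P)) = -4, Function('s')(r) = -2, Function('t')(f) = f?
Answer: 2425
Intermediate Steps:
Function('G')(y, P) = -1 (Function('G')(y, P) = Mul(Rational(1, 4), -4) = -1)
Function('j')(J) = Add(4, J)
Function('A')(M) = Mul(2, Pow(M, 2)) (Function('A')(M) = Mul(Add(4, -2), Pow(M, 2)) = Mul(2, Pow(M, 2)))
Function('u')(K) = Mul(K, Add(-1, K)) (Function('u')(K) = Mul(Add(-1, K), K) = Mul(K, Add(-1, K)))
Add(Mul(Function('G')(10, -2), 25), Function('u')(Function('A')(-5))) = Add(Mul(-1, 25), Mul(Mul(2, Pow(-5, 2)), Add(-1, Mul(2, Pow(-5, 2))))) = Add(-25, Mul(Mul(2, 25), Add(-1, Mul(2, 25)))) = Add(-25, Mul(50, Add(-1, 50))) = Add(-25, Mul(50, 49)) = Add(-25, 2450) = 2425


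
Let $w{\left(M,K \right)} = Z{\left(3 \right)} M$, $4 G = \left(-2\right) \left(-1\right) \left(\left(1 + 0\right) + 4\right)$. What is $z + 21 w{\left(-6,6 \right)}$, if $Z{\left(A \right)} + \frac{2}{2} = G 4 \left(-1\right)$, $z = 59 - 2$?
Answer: $1443$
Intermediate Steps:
$z = 57$ ($z = 59 - 2 = 57$)
$G = \frac{5}{2}$ ($G = \frac{\left(-2\right) \left(-1\right) \left(\left(1 + 0\right) + 4\right)}{4} = \frac{2 \left(1 + 4\right)}{4} = \frac{2 \cdot 5}{4} = \frac{1}{4} \cdot 10 = \frac{5}{2} \approx 2.5$)
$Z{\left(A \right)} = -11$ ($Z{\left(A \right)} = -1 + \frac{5}{2} \cdot 4 \left(-1\right) = -1 + 10 \left(-1\right) = -1 - 10 = -11$)
$w{\left(M,K \right)} = - 11 M$
$z + 21 w{\left(-6,6 \right)} = 57 + 21 \left(\left(-11\right) \left(-6\right)\right) = 57 + 21 \cdot 66 = 57 + 1386 = 1443$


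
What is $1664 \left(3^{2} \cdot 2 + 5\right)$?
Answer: $38272$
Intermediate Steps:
$1664 \left(3^{2} \cdot 2 + 5\right) = 1664 \left(9 \cdot 2 + 5\right) = 1664 \left(18 + 5\right) = 1664 \cdot 23 = 38272$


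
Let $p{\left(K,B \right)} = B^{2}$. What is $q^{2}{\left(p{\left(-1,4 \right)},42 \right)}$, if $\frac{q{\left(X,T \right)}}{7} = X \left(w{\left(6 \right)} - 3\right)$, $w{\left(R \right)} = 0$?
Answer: $112896$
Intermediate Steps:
$q{\left(X,T \right)} = - 21 X$ ($q{\left(X,T \right)} = 7 X \left(0 - 3\right) = 7 X \left(-3\right) = 7 \left(- 3 X\right) = - 21 X$)
$q^{2}{\left(p{\left(-1,4 \right)},42 \right)} = \left(- 21 \cdot 4^{2}\right)^{2} = \left(\left(-21\right) 16\right)^{2} = \left(-336\right)^{2} = 112896$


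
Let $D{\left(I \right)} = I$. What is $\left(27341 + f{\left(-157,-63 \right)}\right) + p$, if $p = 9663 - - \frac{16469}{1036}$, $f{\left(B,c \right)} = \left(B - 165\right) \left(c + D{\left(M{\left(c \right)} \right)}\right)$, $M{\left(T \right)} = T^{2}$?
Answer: $- \frac{1264657739}{1036} \approx -1.2207 \cdot 10^{6}$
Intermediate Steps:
$f{\left(B,c \right)} = \left(-165 + B\right) \left(c + c^{2}\right)$ ($f{\left(B,c \right)} = \left(B - 165\right) \left(c + c^{2}\right) = \left(-165 + B\right) \left(c + c^{2}\right)$)
$p = \frac{10027337}{1036}$ ($p = 9663 - \left(-16469\right) \frac{1}{1036} = 9663 - - \frac{16469}{1036} = 9663 + \frac{16469}{1036} = \frac{10027337}{1036} \approx 9678.9$)
$\left(27341 + f{\left(-157,-63 \right)}\right) + p = \left(27341 - 63 \left(-165 - 157 - -10395 - -9891\right)\right) + \frac{10027337}{1036} = \left(27341 - 63 \left(-165 - 157 + 10395 + 9891\right)\right) + \frac{10027337}{1036} = \left(27341 - 1257732\right) + \frac{10027337}{1036} = -1230391 + \frac{10027337}{1036} = - \frac{1264657739}{1036}$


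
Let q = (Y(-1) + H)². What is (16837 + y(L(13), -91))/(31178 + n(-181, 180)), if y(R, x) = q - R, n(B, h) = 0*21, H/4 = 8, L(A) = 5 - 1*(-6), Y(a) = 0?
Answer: 75/131 ≈ 0.57252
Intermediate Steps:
L(A) = 11 (L(A) = 5 + 6 = 11)
H = 32 (H = 4*8 = 32)
n(B, h) = 0
q = 1024 (q = (0 + 32)² = 32² = 1024)
y(R, x) = 1024 - R
(16837 + y(L(13), -91))/(31178 + n(-181, 180)) = (16837 + (1024 - 1*11))/(31178 + 0) = (16837 + (1024 - 11))/31178 = (16837 + 1013)*(1/31178) = 17850*(1/31178) = 75/131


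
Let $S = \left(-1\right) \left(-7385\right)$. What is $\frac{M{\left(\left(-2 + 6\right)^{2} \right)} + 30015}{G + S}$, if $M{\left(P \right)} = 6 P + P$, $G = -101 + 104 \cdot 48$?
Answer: $\frac{30127}{12276} \approx 2.4541$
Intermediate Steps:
$S = 7385$
$G = 4891$ ($G = -101 + 4992 = 4891$)
$M{\left(P \right)} = 7 P$
$\frac{M{\left(\left(-2 + 6\right)^{2} \right)} + 30015}{G + S} = \frac{7 \left(-2 + 6\right)^{2} + 30015}{4891 + 7385} = \frac{7 \cdot 4^{2} + 30015}{12276} = \left(7 \cdot 16 + 30015\right) \frac{1}{12276} = \left(112 + 30015\right) \frac{1}{12276} = 30127 \cdot \frac{1}{12276} = \frac{30127}{12276}$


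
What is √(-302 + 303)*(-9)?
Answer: -9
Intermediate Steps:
√(-302 + 303)*(-9) = √1*(-9) = 1*(-9) = -9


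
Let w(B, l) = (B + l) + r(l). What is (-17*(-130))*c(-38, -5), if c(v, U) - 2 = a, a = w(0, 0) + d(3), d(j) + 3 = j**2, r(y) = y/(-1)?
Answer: 17680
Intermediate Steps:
r(y) = -y (r(y) = y*(-1) = -y)
w(B, l) = B (w(B, l) = (B + l) - l = B)
d(j) = -3 + j**2
a = 6 (a = 0 + (-3 + 3**2) = 0 + (-3 + 9) = 0 + 6 = 6)
c(v, U) = 8 (c(v, U) = 2 + 6 = 8)
(-17*(-130))*c(-38, -5) = -17*(-130)*8 = 2210*8 = 17680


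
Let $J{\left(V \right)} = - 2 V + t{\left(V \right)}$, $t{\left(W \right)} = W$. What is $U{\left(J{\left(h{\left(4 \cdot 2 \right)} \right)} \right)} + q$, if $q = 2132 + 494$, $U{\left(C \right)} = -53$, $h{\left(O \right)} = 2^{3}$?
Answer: $2573$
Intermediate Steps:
$h{\left(O \right)} = 8$
$J{\left(V \right)} = - V$ ($J{\left(V \right)} = - 2 V + V = - V$)
$q = 2626$
$U{\left(J{\left(h{\left(4 \cdot 2 \right)} \right)} \right)} + q = -53 + 2626 = 2573$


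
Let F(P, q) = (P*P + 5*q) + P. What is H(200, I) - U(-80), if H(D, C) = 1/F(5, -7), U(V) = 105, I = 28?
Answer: -526/5 ≈ -105.20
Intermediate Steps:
F(P, q) = P + P² + 5*q (F(P, q) = (P² + 5*q) + P = P + P² + 5*q)
H(D, C) = -⅕ (H(D, C) = 1/(5 + 5² + 5*(-7)) = 1/(5 + 25 - 35) = 1/(-5) = -⅕)
H(200, I) - U(-80) = -⅕ - 1*105 = -⅕ - 105 = -526/5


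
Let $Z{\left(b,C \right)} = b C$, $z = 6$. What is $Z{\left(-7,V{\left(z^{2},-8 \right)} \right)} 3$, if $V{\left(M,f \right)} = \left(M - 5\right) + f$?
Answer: $-483$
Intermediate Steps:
$V{\left(M,f \right)} = -5 + M + f$ ($V{\left(M,f \right)} = \left(-5 + M\right) + f = -5 + M + f$)
$Z{\left(b,C \right)} = C b$
$Z{\left(-7,V{\left(z^{2},-8 \right)} \right)} 3 = \left(-5 + 6^{2} - 8\right) \left(-7\right) 3 = \left(-5 + 36 - 8\right) \left(-7\right) 3 = 23 \left(-7\right) 3 = \left(-161\right) 3 = -483$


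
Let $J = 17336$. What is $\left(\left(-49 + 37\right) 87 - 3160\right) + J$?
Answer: $13132$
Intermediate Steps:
$\left(\left(-49 + 37\right) 87 - 3160\right) + J = \left(\left(-49 + 37\right) 87 - 3160\right) + 17336 = \left(\left(-12\right) 87 - 3160\right) + 17336 = \left(-1044 - 3160\right) + 17336 = -4204 + 17336 = 13132$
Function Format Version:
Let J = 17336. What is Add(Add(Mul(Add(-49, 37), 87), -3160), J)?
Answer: 13132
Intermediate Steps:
Add(Add(Mul(Add(-49, 37), 87), -3160), J) = Add(Add(Mul(Add(-49, 37), 87), -3160), 17336) = Add(Add(Mul(-12, 87), -3160), 17336) = Add(Add(-1044, -3160), 17336) = Add(-4204, 17336) = 13132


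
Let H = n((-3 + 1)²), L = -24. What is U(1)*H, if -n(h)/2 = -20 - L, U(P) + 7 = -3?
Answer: 80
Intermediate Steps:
U(P) = -10 (U(P) = -7 - 3 = -10)
n(h) = -8 (n(h) = -2*(-20 - 1*(-24)) = -2*(-20 + 24) = -2*4 = -8)
H = -8
U(1)*H = -10*(-8) = 80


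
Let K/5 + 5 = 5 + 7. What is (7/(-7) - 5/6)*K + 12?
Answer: -313/6 ≈ -52.167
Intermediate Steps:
K = 35 (K = -25 + 5*(5 + 7) = -25 + 5*12 = -25 + 60 = 35)
(7/(-7) - 5/6)*K + 12 = (7/(-7) - 5/6)*35 + 12 = (7*(-⅐) - 5*⅙)*35 + 12 = (-1 - ⅚)*35 + 12 = -11/6*35 + 12 = -385/6 + 12 = -313/6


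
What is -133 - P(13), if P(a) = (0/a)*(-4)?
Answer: -133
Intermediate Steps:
P(a) = 0 (P(a) = 0*(-4) = 0)
-133 - P(13) = -133 - 1*0 = -133 + 0 = -133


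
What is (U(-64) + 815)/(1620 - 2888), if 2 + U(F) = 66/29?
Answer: -23643/36772 ≈ -0.64296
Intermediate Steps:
U(F) = 8/29 (U(F) = -2 + 66/29 = 8/29)
(U(-64) + 815)/(1620 - 2888) = (8/29 + 815)/(1620 - 2888) = (23643/29)/(-1268) = (23643/29)*(-1/1268) = -23643/36772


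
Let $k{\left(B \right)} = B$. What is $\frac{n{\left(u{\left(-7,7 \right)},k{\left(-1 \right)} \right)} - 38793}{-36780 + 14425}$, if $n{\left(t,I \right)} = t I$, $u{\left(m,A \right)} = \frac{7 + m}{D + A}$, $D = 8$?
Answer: $\frac{38793}{22355} \approx 1.7353$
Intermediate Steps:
$u{\left(m,A \right)} = \frac{7 + m}{8 + A}$
$n{\left(t,I \right)} = I t$
$\frac{n{\left(u{\left(-7,7 \right)},k{\left(-1 \right)} \right)} - 38793}{-36780 + 14425} = \frac{- \frac{7 - 7}{8 + 7} - 38793}{-36780 + 14425} = \frac{- \frac{0}{15} - 38793}{-22355} = \left(- \frac{0}{15} - 38793\right) \left(- \frac{1}{22355}\right) = \left(\left(-1\right) 0 - 38793\right) \left(- \frac{1}{22355}\right) = \left(0 - 38793\right) \left(- \frac{1}{22355}\right) = \left(-38793\right) \left(- \frac{1}{22355}\right) = \frac{38793}{22355}$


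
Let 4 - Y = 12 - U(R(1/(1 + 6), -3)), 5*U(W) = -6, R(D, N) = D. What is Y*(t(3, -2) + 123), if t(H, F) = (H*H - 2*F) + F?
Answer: -6164/5 ≈ -1232.8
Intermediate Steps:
U(W) = -6/5 (U(W) = (⅕)*(-6) = -6/5)
t(H, F) = H² - F (t(H, F) = (H² - 2*F) + F = H² - F)
Y = -46/5 (Y = 4 - (12 - 1*(-6/5)) = 4 - (12 + 6/5) = 4 - 1*66/5 = 4 - 66/5 = -46/5 ≈ -9.2000)
Y*(t(3, -2) + 123) = -46*((3² - 1*(-2)) + 123)/5 = -46*((9 + 2) + 123)/5 = -46*(11 + 123)/5 = -46/5*134 = -6164/5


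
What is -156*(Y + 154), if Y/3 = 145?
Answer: -91884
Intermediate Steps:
Y = 435 (Y = 3*145 = 435)
-156*(Y + 154) = -156*(435 + 154) = -156*589 = -91884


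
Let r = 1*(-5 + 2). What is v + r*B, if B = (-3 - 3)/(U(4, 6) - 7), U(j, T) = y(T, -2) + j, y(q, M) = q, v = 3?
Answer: 9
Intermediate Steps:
U(j, T) = T + j
B = -2 (B = (-3 - 3)/((6 + 4) - 7) = -6/(10 - 7) = -6/3 = -6*⅓ = -2)
r = -3 (r = 1*(-3) = -3)
v + r*B = 3 - 3*(-2) = 3 + 6 = 9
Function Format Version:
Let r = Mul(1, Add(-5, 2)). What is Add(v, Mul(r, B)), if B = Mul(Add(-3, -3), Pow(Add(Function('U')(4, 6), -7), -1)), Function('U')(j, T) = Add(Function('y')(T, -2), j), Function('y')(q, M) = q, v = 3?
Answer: 9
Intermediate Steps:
Function('U')(j, T) = Add(T, j)
B = -2 (B = Mul(Add(-3, -3), Pow(Add(Add(6, 4), -7), -1)) = Mul(-6, Pow(Add(10, -7), -1)) = Mul(-6, Pow(3, -1)) = Mul(-6, Rational(1, 3)) = -2)
r = -3 (r = Mul(1, -3) = -3)
Add(v, Mul(r, B)) = Add(3, Mul(-3, -2)) = Add(3, 6) = 9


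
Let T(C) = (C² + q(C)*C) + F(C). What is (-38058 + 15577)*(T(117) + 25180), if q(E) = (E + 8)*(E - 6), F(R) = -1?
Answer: -37368884883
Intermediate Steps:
q(E) = (-6 + E)*(8 + E) (q(E) = (8 + E)*(-6 + E) = (-6 + E)*(8 + E))
T(C) = -1 + C² + C*(-48 + C² + 2*C) (T(C) = (C² + (-48 + C² + 2*C)*C) - 1 = (C² + C*(-48 + C² + 2*C)) - 1 = -1 + C² + C*(-48 + C² + 2*C))
(-38058 + 15577)*(T(117) + 25180) = (-38058 + 15577)*((-1 + 117³ - 48*117 + 3*117²) + 25180) = -22481*((-1 + 1601613 - 5616 + 3*13689) + 25180) = -22481*((-1 + 1601613 - 5616 + 41067) + 25180) = -22481*(1637063 + 25180) = -22481*1662243 = -37368884883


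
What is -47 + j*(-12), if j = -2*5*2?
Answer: 193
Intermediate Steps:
j = -20 (j = -10*2 = -20)
-47 + j*(-12) = -47 - 20*(-12) = -47 + 240 = 193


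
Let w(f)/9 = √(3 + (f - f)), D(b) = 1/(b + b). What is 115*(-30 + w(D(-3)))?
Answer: -3450 + 1035*√3 ≈ -1657.3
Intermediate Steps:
D(b) = 1/(2*b)
w(f) = 9*√3 (w(f) = 9*√(3 + (f - f)) = 9*√(3 + 0) = 9*√3)
115*(-30 + w(D(-3))) = 115*(-30 + 9*√3) = -3450 + 1035*√3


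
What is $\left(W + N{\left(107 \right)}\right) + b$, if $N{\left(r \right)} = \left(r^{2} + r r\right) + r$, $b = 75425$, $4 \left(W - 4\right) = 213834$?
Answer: $\frac{303785}{2} \approx 1.5189 \cdot 10^{5}$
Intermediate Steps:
$W = \frac{106925}{2}$ ($W = 4 + \frac{1}{4} \cdot 213834 = 4 + \frac{106917}{2} = \frac{106925}{2} \approx 53463.0$)
$N{\left(r \right)} = r + 2 r^{2}$ ($N{\left(r \right)} = \left(r^{2} + r^{2}\right) + r = 2 r^{2} + r = r + 2 r^{2}$)
$\left(W + N{\left(107 \right)}\right) + b = \left(\frac{106925}{2} + 107 \left(1 + 2 \cdot 107\right)\right) + 75425 = \left(\frac{106925}{2} + 107 \left(1 + 214\right)\right) + 75425 = \left(\frac{106925}{2} + 107 \cdot 215\right) + 75425 = \left(\frac{106925}{2} + 23005\right) + 75425 = \frac{152935}{2} + 75425 = \frac{303785}{2}$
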